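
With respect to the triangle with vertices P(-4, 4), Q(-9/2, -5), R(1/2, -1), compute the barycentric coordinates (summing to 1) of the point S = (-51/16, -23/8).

(1/8, 5/8, 1/4)

Signed area of the reference triangle: [PQR] = ½·((-4)·(-5−(-1)) + (-9/2)·(-1−4) + (1/2)·(4−(-5))) = ½·(16 + 45/2 + 9/2) = 43/2.
[SQR] = ½·((-51/16)·(-5−(-1)) + (-9/2)·(-1−(-23/8)) + (1/2)·(-23/8−(-5))) = ½·(51/4 − 135/16 + 17/16) = 43/16, so the P-coordinate is (43/16)/(43/2) = 1/8.
[PSR] = ½·((-4)·(-23/8−(-1)) + (-51/16)·(-1−4) + (1/2)·(4−(-23/8))) = ½·(15/2 + 255/16 + 55/16) = 215/16, so the Q-coordinate is 5/8.
[PQS] = ½·((-4)·(-5−(-23/8)) + (-9/2)·(-23/8−4) + (-51/16)·(4−(-5))) = ½·(17/2 + 495/16 − 459/16) = 43/8, so the R-coordinate is 1/4.
Check: 1/8 + 5/8 + 1/4 = 1.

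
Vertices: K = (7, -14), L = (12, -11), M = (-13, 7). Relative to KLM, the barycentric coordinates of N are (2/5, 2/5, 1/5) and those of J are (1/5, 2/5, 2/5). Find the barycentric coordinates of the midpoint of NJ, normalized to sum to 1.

Since both coordinate triples sum to 1, the midpoint's barycentrics are the componentwise average.
(2/5+1/5)/2 = 3/10; similarly 2/5 and 3/10.

(3/10, 2/5, 3/10)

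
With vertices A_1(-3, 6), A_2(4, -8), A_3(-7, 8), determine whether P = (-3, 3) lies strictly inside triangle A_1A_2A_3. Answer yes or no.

yes

Barycentric coordinates of P: (3/14, 2/7, 1/2).
The three coordinates are positive, positive, positive; a point is interior exactly when all three are positive.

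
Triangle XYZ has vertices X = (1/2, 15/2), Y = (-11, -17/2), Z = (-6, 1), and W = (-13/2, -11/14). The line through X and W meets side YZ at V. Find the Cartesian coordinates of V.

Barycentric coordinates of W with respect to XYZ: (1/7, 2/7, 4/7).
On side YZ the X-coordinate is zero; dropping W's X-weight 1/7 and renormalizing the remaining 2/7 : 4/7 gives weights 1/3, 2/3 on Y, Z.
V = (1/3)·(-11, -17/2) + (2/3)·(-6, 1) = (-23/3, -13/6).

(-23/3, -13/6)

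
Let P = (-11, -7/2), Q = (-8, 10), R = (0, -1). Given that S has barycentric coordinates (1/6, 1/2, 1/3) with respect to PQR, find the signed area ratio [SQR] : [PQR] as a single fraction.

The signed ratio [SQR]/[PQR] equals the barycentric coordinate of S at vertex P, which is 1/6.

1/6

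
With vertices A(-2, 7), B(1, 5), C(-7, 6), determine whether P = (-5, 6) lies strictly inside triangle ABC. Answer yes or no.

yes

Barycentric coordinates of P: (2/13, 2/13, 9/13).
The three coordinates are positive, positive, positive; a point is interior exactly when all three are positive.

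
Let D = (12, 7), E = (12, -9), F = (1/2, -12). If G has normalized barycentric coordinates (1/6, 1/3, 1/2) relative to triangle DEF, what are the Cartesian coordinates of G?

(25/4, -47/6)

G = (1/6)·D + (1/3)·E + (1/2)·F.
x-coordinate: (1/6)·12 + (1/3)·12 + (1/2)·(1/2) = 25/4.
y-coordinate: (1/6)·7 + (1/3)·(-9) + (1/2)·(-12) = -47/6.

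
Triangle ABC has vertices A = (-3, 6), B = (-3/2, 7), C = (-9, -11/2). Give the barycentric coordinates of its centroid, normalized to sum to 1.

The centroid is the average of the vertices, so each weight is 1/3.

(1/3, 1/3, 1/3)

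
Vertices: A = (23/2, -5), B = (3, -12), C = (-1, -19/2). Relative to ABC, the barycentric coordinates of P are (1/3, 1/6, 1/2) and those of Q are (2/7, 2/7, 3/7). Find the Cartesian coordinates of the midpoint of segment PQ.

Barycentric coordinates of the midpoint are the average: (13/42, 19/84, 13/28).
Converting: (13/42)·A + (19/84)·B + (13/28)·C = (317/84, -1457/168).

(317/84, -1457/168)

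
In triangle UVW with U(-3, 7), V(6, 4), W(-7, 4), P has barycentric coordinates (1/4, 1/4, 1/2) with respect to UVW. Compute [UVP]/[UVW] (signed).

The signed ratio [UVP]/[UVW] equals the barycentric coordinate of P at vertex W, which is 1/2.

1/2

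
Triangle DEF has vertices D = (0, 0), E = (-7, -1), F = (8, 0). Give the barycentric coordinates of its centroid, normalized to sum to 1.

(1/3, 1/3, 1/3)

The centroid is the average of the vertices, so each weight is 1/3.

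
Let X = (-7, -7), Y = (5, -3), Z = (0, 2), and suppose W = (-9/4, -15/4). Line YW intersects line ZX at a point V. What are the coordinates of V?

(-14/3, -4)

Barycentric coordinates of W with respect to XYZ: (1/2, 1/4, 1/4).
On side ZX the Y-coordinate is zero; dropping W's Y-weight 1/4 and renormalizing the remaining 1/4 : 1/2 gives weights 1/3, 2/3 on Z, X.
V = (1/3)·(0, 2) + (2/3)·(-7, -7) = (-14/3, -4).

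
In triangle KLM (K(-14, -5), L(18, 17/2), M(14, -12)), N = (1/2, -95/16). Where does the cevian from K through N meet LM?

Barycentric coordinates of N with respect to KLM: (1/2, 1/8, 3/8).
On side LM the K-coordinate is zero; dropping N's K-weight 1/2 and renormalizing the remaining 1/8 : 3/8 gives weights 1/4, 3/4 on L, M.
J = (1/4)·(18, 17/2) + (3/4)·(14, -12) = (15, -55/8).

(15, -55/8)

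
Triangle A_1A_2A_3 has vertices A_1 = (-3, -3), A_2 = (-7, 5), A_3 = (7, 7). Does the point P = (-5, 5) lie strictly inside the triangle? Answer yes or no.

Barycentric coordinates of P: (1/30, 5/6, 2/15).
The three coordinates are positive, positive, positive; a point is interior exactly when all three are positive.

yes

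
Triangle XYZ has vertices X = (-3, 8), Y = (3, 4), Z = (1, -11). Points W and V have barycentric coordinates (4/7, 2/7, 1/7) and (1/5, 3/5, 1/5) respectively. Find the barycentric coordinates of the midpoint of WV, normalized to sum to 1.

(27/70, 31/70, 6/35)

Since both coordinate triples sum to 1, the midpoint's barycentrics are the componentwise average.
(4/7+1/5)/2 = 27/70; similarly 31/70 and 6/35.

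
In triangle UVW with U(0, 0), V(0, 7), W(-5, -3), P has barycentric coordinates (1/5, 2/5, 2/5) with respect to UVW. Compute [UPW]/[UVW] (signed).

2/5

The signed ratio [UPW]/[UVW] equals the barycentric coordinate of P at vertex V, which is 2/5.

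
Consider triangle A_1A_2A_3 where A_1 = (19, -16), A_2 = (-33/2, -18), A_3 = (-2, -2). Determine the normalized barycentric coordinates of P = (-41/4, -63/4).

Signed area of the reference triangle: [A_1A_2A_3] = ½·(19·(-18−(-2)) + (-33/2)·(-2−(-16)) + (-2)·(-16−(-18))) = ½·(-304 − 231 − 4) = -539/2.
[PA_2A_3] = ½·((-41/4)·(-18−(-2)) + (-33/2)·(-2−(-63/4)) + (-2)·(-63/4−(-18))) = ½·(164 − 1815/8 − 9/2) = -539/16, so the A_1-coordinate is (-539/16)/(-539/2) = 1/8.
[A_1PA_3] = ½·(19·(-63/4−(-2)) + (-41/4)·(-2−(-16)) + (-2)·(-16−(-63/4))) = ½·(-1045/4 − 287/2 + 1/2) = -1617/8, so the A_2-coordinate is 3/4.
[A_1A_2P] = ½·(19·(-18−(-63/4)) + (-33/2)·(-63/4−(-16)) + (-41/4)·(-16−(-18))) = ½·(-171/4 − 33/8 − 41/2) = -539/16, so the A_3-coordinate is 1/8.

(1/8, 3/4, 1/8)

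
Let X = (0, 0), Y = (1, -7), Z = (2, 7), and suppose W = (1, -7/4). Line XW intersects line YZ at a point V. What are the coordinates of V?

Barycentric coordinates of W with respect to XYZ: (1/4, 1/2, 1/4).
On side YZ the X-coordinate is zero; dropping W's X-weight 1/4 and renormalizing the remaining 1/2 : 1/4 gives weights 2/3, 1/3 on Y, Z.
V = (2/3)·(1, -7) + (1/3)·(2, 7) = (4/3, -7/3).

(4/3, -7/3)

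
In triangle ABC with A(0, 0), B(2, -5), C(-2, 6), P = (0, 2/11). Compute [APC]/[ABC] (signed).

[ABC] = ½·(0·(-5−6) + 2·(6−0) + (-2)·(0−(-5))) = ½·(0 + 12 − 10) = 1.
[APC] = ½·(0·(2/11−6) + 0·(6−0) + (-2)·(0−(2/11))) = ½·(0 + 0 + 4/11) = 2/11, so the ratio is (2/11)/1 = 2/11.

2/11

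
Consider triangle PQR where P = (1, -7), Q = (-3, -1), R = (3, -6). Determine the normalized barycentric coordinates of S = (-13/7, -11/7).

Signed area of the reference triangle: [PQR] = ½·(1·(-1−(-6)) + (-3)·(-6−(-7)) + 3·(-7−(-1))) = ½·(5 − 3 − 18) = -8.
[SQR] = ½·((-13/7)·(-1−(-6)) + (-3)·(-6−(-11/7)) + 3·(-11/7−(-1))) = ½·(-65/7 + 93/7 − 12/7) = 8/7, so the P-coordinate is (8/7)/(-8) = -1/7.
[PSR] = ½·(1·(-11/7−(-6)) + (-13/7)·(-6−(-7)) + 3·(-7−(-11/7))) = ½·(31/7 − 13/7 − 114/7) = -48/7, so the Q-coordinate is 6/7.
[PQS] = ½·(1·(-1−(-11/7)) + (-3)·(-11/7−(-7)) + (-13/7)·(-7−(-1))) = ½·(4/7 − 114/7 + 78/7) = -16/7, so the R-coordinate is 2/7.

(-1/7, 6/7, 2/7)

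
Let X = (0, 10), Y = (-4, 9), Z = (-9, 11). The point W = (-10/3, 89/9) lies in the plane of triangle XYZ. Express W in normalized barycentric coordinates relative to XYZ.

(4/9, 1/3, 2/9)

Signed area of the reference triangle: [XYZ] = ½·(0·(9−11) + (-4)·(11−10) + (-9)·(10−9)) = ½·(0 − 4 − 9) = -13/2.
[WYZ] = ½·((-10/3)·(9−11) + (-4)·(11−(89/9)) + (-9)·(89/9−9)) = ½·(20/3 − 40/9 − 8) = -26/9, so the X-coordinate is (-26/9)/(-13/2) = 4/9.
[XWZ] = ½·(0·(89/9−11) + (-10/3)·(11−10) + (-9)·(10−(89/9))) = ½·(0 − 10/3 − 1) = -13/6, so the Y-coordinate is 1/3.
[XYW] = ½·(0·(9−(89/9)) + (-4)·(89/9−10) + (-10/3)·(10−9)) = ½·(0 + 4/9 − 10/3) = -13/9, so the Z-coordinate is 2/9.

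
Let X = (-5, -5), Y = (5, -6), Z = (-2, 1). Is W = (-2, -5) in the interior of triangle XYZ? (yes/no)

Barycentric coordinates of W: (2/3, 2/7, 1/21).
The three coordinates are positive, positive, positive; a point is interior exactly when all three are positive.

yes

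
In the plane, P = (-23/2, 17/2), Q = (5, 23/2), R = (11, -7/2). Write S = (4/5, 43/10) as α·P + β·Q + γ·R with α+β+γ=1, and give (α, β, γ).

(2/5, 1/5, 2/5)

Signed area of the reference triangle: [PQR] = ½·((-23/2)·(23/2−(-7/2)) + 5·(-7/2−(17/2)) + 11·(17/2−(23/2))) = ½·(-345/2 − 60 − 33) = -531/4.
[SQR] = ½·((4/5)·(23/2−(-7/2)) + 5·(-7/2−(43/10)) + 11·(43/10−(23/2))) = ½·(12 − 39 − 396/5) = -531/10, so the P-coordinate is (-531/10)/(-531/4) = 2/5.
[PSR] = ½·((-23/2)·(43/10−(-7/2)) + (4/5)·(-7/2−(17/2)) + 11·(17/2−(43/10))) = ½·(-897/10 − 48/5 + 231/5) = -531/20, so the Q-coordinate is 1/5.
[PQS] = ½·((-23/2)·(23/2−(43/10)) + 5·(43/10−(17/2)) + (4/5)·(17/2−(23/2))) = ½·(-414/5 − 21 − 12/5) = -531/10, so the R-coordinate is 2/5.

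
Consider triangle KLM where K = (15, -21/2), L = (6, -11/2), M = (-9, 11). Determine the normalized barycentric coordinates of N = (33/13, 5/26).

(5/13, 2/13, 6/13)

Signed area of the reference triangle: [KLM] = ½·(15·(-11/2−11) + 6·(11−(-21/2)) + (-9)·(-21/2−(-11/2))) = ½·(-495/2 + 129 + 45) = -147/4.
[NLM] = ½·((33/13)·(-11/2−11) + 6·(11−(5/26)) + (-9)·(5/26−(-11/2))) = ½·(-1089/26 + 843/13 − 666/13) = -735/52, so the K-coordinate is (-735/52)/(-147/4) = 5/13.
[KNM] = ½·(15·(5/26−11) + (33/13)·(11−(-21/2)) + (-9)·(-21/2−(5/26))) = ½·(-4215/26 + 1419/26 + 1251/13) = -147/26, so the L-coordinate is 2/13.
[KLN] = ½·(15·(-11/2−(5/26)) + 6·(5/26−(-21/2)) + (33/13)·(-21/2−(-11/2))) = ½·(-1110/13 + 834/13 − 165/13) = -441/26, so the M-coordinate is 6/13.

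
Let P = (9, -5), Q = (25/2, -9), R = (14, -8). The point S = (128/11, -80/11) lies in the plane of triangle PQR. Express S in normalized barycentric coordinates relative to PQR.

(4/11, 4/11, 3/11)

Signed area of the reference triangle: [PQR] = ½·(9·(-9−(-8)) + (25/2)·(-8−(-5)) + 14·(-5−(-9))) = ½·(-9 − 75/2 + 56) = 19/4.
[SQR] = ½·((128/11)·(-9−(-8)) + (25/2)·(-8−(-80/11)) + 14·(-80/11−(-9))) = ½·(-128/11 − 100/11 + 266/11) = 19/11, so the P-coordinate is (19/11)/(19/4) = 4/11.
[PSR] = ½·(9·(-80/11−(-8)) + (128/11)·(-8−(-5)) + 14·(-5−(-80/11))) = ½·(72/11 − 384/11 + 350/11) = 19/11, so the Q-coordinate is 4/11.
[PQS] = ½·(9·(-9−(-80/11)) + (25/2)·(-80/11−(-5)) + (128/11)·(-5−(-9))) = ½·(-171/11 − 625/22 + 512/11) = 57/44, so the R-coordinate is 3/11.
Check: 4/11 + 4/11 + 3/11 = 1.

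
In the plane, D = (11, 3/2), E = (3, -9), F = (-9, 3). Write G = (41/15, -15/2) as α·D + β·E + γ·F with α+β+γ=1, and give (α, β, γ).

(1/15, 13/15, 1/15)

Signed area of the reference triangle: [DEF] = ½·(11·(-9−3) + 3·(3−(3/2)) + (-9)·(3/2−(-9))) = ½·(-132 + 9/2 − 189/2) = -111.
[GEF] = ½·((41/15)·(-9−3) + 3·(3−(-15/2)) + (-9)·(-15/2−(-9))) = ½·(-164/5 + 63/2 − 27/2) = -37/5, so the D-coordinate is (-37/5)/(-111) = 1/15.
[DGF] = ½·(11·(-15/2−3) + (41/15)·(3−(3/2)) + (-9)·(3/2−(-15/2))) = ½·(-231/2 + 41/10 − 81) = -481/5, so the E-coordinate is 13/15.
[DEG] = ½·(11·(-9−(-15/2)) + 3·(-15/2−(3/2)) + (41/15)·(3/2−(-9))) = ½·(-33/2 − 27 + 287/10) = -37/5, so the F-coordinate is 1/15.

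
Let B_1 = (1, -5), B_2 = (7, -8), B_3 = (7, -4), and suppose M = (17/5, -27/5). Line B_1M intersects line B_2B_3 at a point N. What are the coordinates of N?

(7, -6)

Barycentric coordinates of M with respect to B_1B_2B_3: (3/5, 1/5, 1/5).
On side B_2B_3 the B_1-coordinate is zero; dropping M's B_1-weight 3/5 and renormalizing the remaining 1/5 : 1/5 gives weights 1/2, 1/2 on B_2, B_3.
N = (1/2)·(7, -8) + (1/2)·(7, -4) = (7, -6).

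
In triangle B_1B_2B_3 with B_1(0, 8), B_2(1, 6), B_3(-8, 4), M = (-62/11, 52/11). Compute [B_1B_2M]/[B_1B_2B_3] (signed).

[B_1B_2B_3] = ½·(0·(6−4) + 1·(4−8) + (-8)·(8−6)) = ½·(0 − 4 − 16) = -10.
[B_1B_2M] = ½·(0·(6−(52/11)) + 1·(52/11−8) + (-62/11)·(8−6)) = ½·(0 − 36/11 − 124/11) = -80/11, so the ratio is (-80/11)/(-10) = 8/11.

8/11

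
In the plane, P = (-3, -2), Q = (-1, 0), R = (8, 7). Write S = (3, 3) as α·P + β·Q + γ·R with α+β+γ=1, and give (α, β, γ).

Signed area of the reference triangle: [PQR] = ½·((-3)·(0−7) + (-1)·(7−(-2)) + 8·(-2−0)) = ½·(21 − 9 − 16) = -2.
[SQR] = ½·(3·(0−7) + (-1)·(7−3) + 8·(3−0)) = ½·(-21 − 4 + 24) = -1/2, so the P-coordinate is (-1/2)/(-2) = 1/4.
[PSR] = ½·((-3)·(3−7) + 3·(7−(-2)) + 8·(-2−3)) = ½·(12 + 27 − 40) = -1/2, so the Q-coordinate is 1/4.
[PQS] = ½·((-3)·(0−3) + (-1)·(3−(-2)) + 3·(-2−0)) = ½·(9 − 5 − 6) = -1, so the R-coordinate is 1/2.

(1/4, 1/4, 1/2)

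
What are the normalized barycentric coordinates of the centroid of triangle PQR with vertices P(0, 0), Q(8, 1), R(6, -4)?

(1/3, 1/3, 1/3)

The centroid is the average of the vertices, so each weight is 1/3.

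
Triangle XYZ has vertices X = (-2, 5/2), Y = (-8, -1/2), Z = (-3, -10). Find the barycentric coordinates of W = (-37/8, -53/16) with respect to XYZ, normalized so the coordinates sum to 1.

Signed area of the reference triangle: [XYZ] = ½·((-2)·(-1/2−(-10)) + (-8)·(-10−(5/2)) + (-3)·(5/2−(-1/2))) = ½·(-19 + 100 − 9) = 36.
[WYZ] = ½·((-37/8)·(-1/2−(-10)) + (-8)·(-10−(-53/16)) + (-3)·(-53/16−(-1/2))) = ½·(-703/16 + 107/2 + 135/16) = 9, so the X-coordinate is 9/36 = 1/4.
[XWZ] = ½·((-2)·(-53/16−(-10)) + (-37/8)·(-10−(5/2)) + (-3)·(5/2−(-53/16))) = ½·(-107/8 + 925/16 − 279/16) = 27/2, so the Y-coordinate is 3/8.
[XYW] = ½·((-2)·(-1/2−(-53/16)) + (-8)·(-53/16−(5/2)) + (-37/8)·(5/2−(-1/2))) = ½·(-45/8 + 93/2 − 111/8) = 27/2, so the Z-coordinate is 3/8.
Check: 1/4 + 3/8 + 3/8 = 1.

(1/4, 3/8, 3/8)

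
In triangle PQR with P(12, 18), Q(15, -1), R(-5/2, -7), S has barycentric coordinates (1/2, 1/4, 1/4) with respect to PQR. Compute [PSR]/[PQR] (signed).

1/4

The signed ratio [PSR]/[PQR] equals the barycentric coordinate of S at vertex Q, which is 1/4.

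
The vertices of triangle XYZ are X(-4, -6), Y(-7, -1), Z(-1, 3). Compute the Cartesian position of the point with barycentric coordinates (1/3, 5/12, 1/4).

(-9/2, -5/3)

W = (1/3)·X + (5/12)·Y + (1/4)·Z.
x-coordinate: (1/3)·(-4) + (5/12)·(-7) + (1/4)·(-1) = -9/2.
y-coordinate: (1/3)·(-6) + (5/12)·(-1) + (1/4)·3 = -5/3.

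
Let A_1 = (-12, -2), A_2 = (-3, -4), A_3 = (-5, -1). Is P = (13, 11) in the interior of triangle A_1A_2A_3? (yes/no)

no

Barycentric coordinates of P: (-78/23, -66/23, 167/23).
The three coordinates are negative, negative, positive; a point is interior exactly when all three are positive.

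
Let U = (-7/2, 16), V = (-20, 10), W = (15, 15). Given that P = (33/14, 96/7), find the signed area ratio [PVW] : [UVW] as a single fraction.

[UVW] = ½·((-7/2)·(10−15) + (-20)·(15−16) + 15·(16−10)) = ½·(35/2 + 20 + 90) = 255/4.
[PVW] = ½·((33/14)·(10−15) + (-20)·(15−(96/7)) + 15·(96/7−10)) = ½·(-165/14 − 180/7 + 390/7) = 255/28, so the ratio is (255/28)/(255/4) = 1/7.

1/7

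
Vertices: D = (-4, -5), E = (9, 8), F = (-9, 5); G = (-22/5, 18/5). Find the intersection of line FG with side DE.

(5/2, 3/2)

Barycentric coordinates of G with respect to DEF: (1/5, 1/5, 3/5).
On side DE the F-coordinate is zero; dropping G's F-weight 3/5 and renormalizing the remaining 1/5 : 1/5 gives weights 1/2, 1/2 on D, E.
H = (1/2)·(-4, -5) + (1/2)·(9, 8) = (5/2, 3/2).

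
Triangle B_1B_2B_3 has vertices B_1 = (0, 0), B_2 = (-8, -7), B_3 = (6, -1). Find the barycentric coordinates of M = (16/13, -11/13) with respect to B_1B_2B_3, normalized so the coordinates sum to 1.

(8/13, 1/13, 4/13)

Signed area of the reference triangle: [B_1B_2B_3] = ½·(0·(-7−(-1)) + (-8)·(-1−0) + 6·(0−(-7))) = ½·(0 + 8 + 42) = 25.
[MB_2B_3] = ½·((16/13)·(-7−(-1)) + (-8)·(-1−(-11/13)) + 6·(-11/13−(-7))) = ½·(-96/13 + 16/13 + 480/13) = 200/13, so the B_1-coordinate is (200/13)/25 = 8/13.
[B_1MB_3] = ½·(0·(-11/13−(-1)) + (16/13)·(-1−0) + 6·(0−(-11/13))) = ½·(0 − 16/13 + 66/13) = 25/13, so the B_2-coordinate is 1/13.
[B_1B_2M] = ½·(0·(-7−(-11/13)) + (-8)·(-11/13−0) + (16/13)·(0−(-7))) = ½·(0 + 88/13 + 112/13) = 100/13, so the B_3-coordinate is 4/13.
Check: 8/13 + 1/13 + 4/13 = 1.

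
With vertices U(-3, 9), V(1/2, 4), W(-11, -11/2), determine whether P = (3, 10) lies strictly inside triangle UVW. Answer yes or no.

no

Barycentric coordinates of P: (181/363, 316/363, -134/363).
The three coordinates are positive, positive, negative; a point is interior exactly when all three are positive.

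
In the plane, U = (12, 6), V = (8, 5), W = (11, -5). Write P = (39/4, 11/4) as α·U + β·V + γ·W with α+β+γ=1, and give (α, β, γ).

(1/4, 1/2, 1/4)

Signed area of the reference triangle: [UVW] = ½·(12·(5−(-5)) + 8·(-5−6) + 11·(6−5)) = ½·(120 − 88 + 11) = 43/2.
[PVW] = ½·((39/4)·(5−(-5)) + 8·(-5−(11/4)) + 11·(11/4−5)) = ½·(195/2 − 62 − 99/4) = 43/8, so the U-coordinate is (43/8)/(43/2) = 1/4.
[UPW] = ½·(12·(11/4−(-5)) + (39/4)·(-5−6) + 11·(6−(11/4))) = ½·(93 − 429/4 + 143/4) = 43/4, so the V-coordinate is 1/2.
[UVP] = ½·(12·(5−(11/4)) + 8·(11/4−6) + (39/4)·(6−5)) = ½·(27 − 26 + 39/4) = 43/8, so the W-coordinate is 1/4.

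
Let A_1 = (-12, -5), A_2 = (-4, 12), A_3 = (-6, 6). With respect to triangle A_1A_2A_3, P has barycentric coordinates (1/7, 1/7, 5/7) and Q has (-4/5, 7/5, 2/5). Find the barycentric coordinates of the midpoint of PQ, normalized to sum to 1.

(-23/70, 27/35, 39/70)

Since both coordinate triples sum to 1, the midpoint's barycentrics are the componentwise average.
(1/7+-4/5)/2 = -23/70; similarly 27/35 and 39/70.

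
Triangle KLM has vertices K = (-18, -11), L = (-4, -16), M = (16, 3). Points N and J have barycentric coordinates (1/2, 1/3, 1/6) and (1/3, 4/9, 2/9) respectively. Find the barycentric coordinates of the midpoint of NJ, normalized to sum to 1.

Since both coordinate triples sum to 1, the midpoint's barycentrics are the componentwise average.
(1/2+1/3)/2 = 5/12; similarly 7/18 and 7/36.

(5/12, 7/18, 7/36)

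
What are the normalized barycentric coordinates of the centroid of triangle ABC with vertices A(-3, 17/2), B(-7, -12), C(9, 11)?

(1/3, 1/3, 1/3)

The centroid is the average of the vertices, so each weight is 1/3.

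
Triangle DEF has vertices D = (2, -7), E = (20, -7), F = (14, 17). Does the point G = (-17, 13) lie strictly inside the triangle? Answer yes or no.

Barycentric coordinates of G: (16/9, -29/18, 5/6).
The three coordinates are positive, negative, positive; a point is interior exactly when all three are positive.

no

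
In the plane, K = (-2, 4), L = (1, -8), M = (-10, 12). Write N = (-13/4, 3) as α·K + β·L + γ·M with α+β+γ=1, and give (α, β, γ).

(1/2, 1/4, 1/4)

Signed area of the reference triangle: [KLM] = ½·((-2)·(-8−12) + 1·(12−4) + (-10)·(4−(-8))) = ½·(40 + 8 − 120) = -36.
[NLM] = ½·((-13/4)·(-8−12) + 1·(12−3) + (-10)·(3−(-8))) = ½·(65 + 9 − 110) = -18, so the K-coordinate is (-18)/(-36) = 1/2.
[KNM] = ½·((-2)·(3−12) + (-13/4)·(12−4) + (-10)·(4−3)) = ½·(18 − 26 − 10) = -9, so the L-coordinate is 1/4.
[KLN] = ½·((-2)·(-8−3) + 1·(3−4) + (-13/4)·(4−(-8))) = ½·(22 − 1 − 39) = -9, so the M-coordinate is 1/4.
Check: 1/2 + 1/4 + 1/4 = 1.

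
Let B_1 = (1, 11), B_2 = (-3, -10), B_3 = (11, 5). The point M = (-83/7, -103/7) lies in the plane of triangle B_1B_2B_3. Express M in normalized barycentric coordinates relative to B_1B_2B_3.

Signed area of the reference triangle: [B_1B_2B_3] = ½·(1·(-10−5) + (-3)·(5−11) + 11·(11−(-10))) = ½·(-15 + 18 + 231) = 117.
[MB_2B_3] = ½·((-83/7)·(-10−5) + (-3)·(5−(-103/7)) + 11·(-103/7−(-10))) = ½·(1245/7 − 414/7 − 363/7) = 234/7, so the B_1-coordinate is (234/7)/117 = 2/7.
[B_1MB_3] = ½·(1·(-103/7−5) + (-83/7)·(5−11) + 11·(11−(-103/7))) = ½·(-138/7 + 498/7 + 1980/7) = 1170/7, so the B_2-coordinate is 10/7.
[B_1B_2M] = ½·(1·(-10−(-103/7)) + (-3)·(-103/7−11) + (-83/7)·(11−(-10))) = ½·(33/7 + 540/7 − 249) = -585/7, so the B_3-coordinate is -5/7.
Check: 2/7 + 10/7 − 5/7 = 1.

(2/7, 10/7, -5/7)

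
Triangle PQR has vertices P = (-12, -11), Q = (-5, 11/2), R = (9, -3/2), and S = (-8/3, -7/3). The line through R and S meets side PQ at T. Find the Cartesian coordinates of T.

(-17/2, -11/4)

Barycentric coordinates of S with respect to PQR: (1/3, 1/3, 1/3).
On side PQ the R-coordinate is zero; dropping S's R-weight 1/3 and renormalizing the remaining 1/3 : 1/3 gives weights 1/2, 1/2 on P, Q.
T = (1/2)·(-12, -11) + (1/2)·(-5, 11/2) = (-17/2, -11/4).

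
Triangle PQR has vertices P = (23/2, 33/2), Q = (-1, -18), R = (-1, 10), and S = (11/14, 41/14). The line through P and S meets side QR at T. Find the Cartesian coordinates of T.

(-1, 2/3)

Barycentric coordinates of S with respect to PQR: (1/7, 2/7, 4/7).
On side QR the P-coordinate is zero; dropping S's P-weight 1/7 and renormalizing the remaining 2/7 : 4/7 gives weights 1/3, 2/3 on Q, R.
T = (1/3)·(-1, -18) + (2/3)·(-1, 10) = (-1, 2/3).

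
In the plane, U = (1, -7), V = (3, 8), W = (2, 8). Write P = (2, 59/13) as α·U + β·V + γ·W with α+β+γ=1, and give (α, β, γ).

Signed area of the reference triangle: [UVW] = ½·(1·(8−8) + 3·(8−(-7)) + 2·(-7−8)) = ½·(0 + 45 − 30) = 15/2.
[PVW] = ½·(2·(8−8) + 3·(8−(59/13)) + 2·(59/13−8)) = ½·(0 + 135/13 − 90/13) = 45/26, so the U-coordinate is (45/26)/(15/2) = 3/13.
[UPW] = ½·(1·(59/13−8) + 2·(8−(-7)) + 2·(-7−(59/13))) = ½·(-45/13 + 30 − 300/13) = 45/26, so the V-coordinate is 3/13.
[UVP] = ½·(1·(8−(59/13)) + 3·(59/13−(-7)) + 2·(-7−8)) = ½·(45/13 + 450/13 − 30) = 105/26, so the W-coordinate is 7/13.

(3/13, 3/13, 7/13)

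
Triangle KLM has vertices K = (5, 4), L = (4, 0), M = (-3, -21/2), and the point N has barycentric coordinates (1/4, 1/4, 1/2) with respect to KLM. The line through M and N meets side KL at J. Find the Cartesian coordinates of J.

Line MN meets KL where the M-coordinate vanishes; zeroing N's M-weight and renormalizing leaves K, L-weights 1/4 : 1/4 → (1/2, 1/2).
So J = (1/2)·K + (1/2)·L = (9/2, 2).

(9/2, 2)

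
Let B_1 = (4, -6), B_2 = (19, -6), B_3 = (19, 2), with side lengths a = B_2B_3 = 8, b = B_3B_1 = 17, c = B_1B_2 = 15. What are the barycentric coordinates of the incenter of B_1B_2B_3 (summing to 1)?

The incenter has barycentric coordinates proportional to the opposite side lengths: (8 : 17 : 15).
Normalizing by 8+17+15 = 40 gives (1/5, 17/40, 3/8).

(1/5, 17/40, 3/8)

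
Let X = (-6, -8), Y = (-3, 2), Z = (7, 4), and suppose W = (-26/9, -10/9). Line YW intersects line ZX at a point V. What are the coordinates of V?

(-11/4, -5)

Barycentric coordinates of W with respect to XYZ: (1/3, 5/9, 1/9).
On side ZX the Y-coordinate is zero; dropping W's Y-weight 5/9 and renormalizing the remaining 1/9 : 1/3 gives weights 1/4, 3/4 on Z, X.
V = (1/4)·(7, 4) + (3/4)·(-6, -8) = (-11/4, -5).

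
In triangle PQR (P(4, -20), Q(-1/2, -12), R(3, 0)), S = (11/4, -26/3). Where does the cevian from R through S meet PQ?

(5/2, -52/3)

Barycentric coordinates of S with respect to PQR: (1/3, 1/6, 1/2).
On side PQ the R-coordinate is zero; dropping S's R-weight 1/2 and renormalizing the remaining 1/3 : 1/6 gives weights 2/3, 1/3 on P, Q.
T = (2/3)·(4, -20) + (1/3)·(-1/2, -12) = (5/2, -52/3).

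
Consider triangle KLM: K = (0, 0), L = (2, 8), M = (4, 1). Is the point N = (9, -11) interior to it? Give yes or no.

no

Barycentric coordinates of N: (-11/30, -53/30, 47/15).
The three coordinates are negative, negative, positive; a point is interior exactly when all three are positive.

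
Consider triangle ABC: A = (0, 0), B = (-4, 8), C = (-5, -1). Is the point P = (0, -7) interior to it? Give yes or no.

no

Barycentric coordinates of P: (51/44, -35/44, 7/11).
The three coordinates are positive, negative, positive; a point is interior exactly when all three are positive.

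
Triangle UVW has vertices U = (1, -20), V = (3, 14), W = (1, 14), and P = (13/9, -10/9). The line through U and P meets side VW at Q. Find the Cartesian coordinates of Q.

Barycentric coordinates of P with respect to UVW: (4/9, 2/9, 1/3).
On side VW the U-coordinate is zero; dropping P's U-weight 4/9 and renormalizing the remaining 2/9 : 1/3 gives weights 2/5, 3/5 on V, W.
Q = (2/5)·(3, 14) + (3/5)·(1, 14) = (9/5, 14).

(9/5, 14)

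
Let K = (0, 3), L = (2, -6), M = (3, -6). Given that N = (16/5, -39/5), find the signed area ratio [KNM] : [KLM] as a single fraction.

[KLM] = ½·(0·(-6−(-6)) + 2·(-6−3) + 3·(3−(-6))) = ½·(0 − 18 + 27) = 9/2.
[KNM] = ½·(0·(-39/5−(-6)) + (16/5)·(-6−3) + 3·(3−(-39/5))) = ½·(0 − 144/5 + 162/5) = 9/5, so the ratio is (9/5)/(9/2) = 2/5.

2/5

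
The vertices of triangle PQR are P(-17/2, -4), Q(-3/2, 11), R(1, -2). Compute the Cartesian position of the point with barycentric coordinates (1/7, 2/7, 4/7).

S = (1/7)·P + (2/7)·Q + (4/7)·R.
x-coordinate: (1/7)·(-17/2) + (2/7)·(-3/2) + (4/7)·1 = -15/14.
y-coordinate: (1/7)·(-4) + (2/7)·11 + (4/7)·(-2) = 10/7.

(-15/14, 10/7)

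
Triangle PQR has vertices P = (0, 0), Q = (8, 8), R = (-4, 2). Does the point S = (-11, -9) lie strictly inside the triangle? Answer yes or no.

no

Barycentric coordinates of S: (15/8, -29/24, 1/3).
The three coordinates are positive, negative, positive; a point is interior exactly when all three are positive.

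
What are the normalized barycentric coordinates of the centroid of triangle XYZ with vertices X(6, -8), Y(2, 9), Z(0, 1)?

(1/3, 1/3, 1/3)

The centroid is the average of the vertices, so each weight is 1/3.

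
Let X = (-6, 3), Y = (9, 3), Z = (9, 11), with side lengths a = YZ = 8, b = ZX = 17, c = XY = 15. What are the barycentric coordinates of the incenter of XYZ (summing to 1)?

The incenter has barycentric coordinates proportional to the opposite side lengths: (8 : 17 : 15).
Normalizing by 8+17+15 = 40 gives (1/5, 17/40, 3/8).

(1/5, 17/40, 3/8)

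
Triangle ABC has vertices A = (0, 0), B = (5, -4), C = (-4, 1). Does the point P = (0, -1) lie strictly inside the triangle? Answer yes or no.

yes

Barycentric coordinates of P: (2/11, 4/11, 5/11).
The three coordinates are positive, positive, positive; a point is interior exactly when all three are positive.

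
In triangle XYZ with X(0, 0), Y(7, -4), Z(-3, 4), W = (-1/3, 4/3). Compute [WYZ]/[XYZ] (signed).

1/3

[XYZ] = ½·(0·(-4−4) + 7·(4−0) + (-3)·(0−(-4))) = ½·(0 + 28 − 12) = 8.
[WYZ] = ½·((-1/3)·(-4−4) + 7·(4−(4/3)) + (-3)·(4/3−(-4))) = ½·(8/3 + 56/3 − 16) = 8/3, so the ratio is (8/3)/8 = 1/3.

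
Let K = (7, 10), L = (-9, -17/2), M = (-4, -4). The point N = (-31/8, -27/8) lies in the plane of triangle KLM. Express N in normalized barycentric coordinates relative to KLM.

(1/8, 1/4, 5/8)

Signed area of the reference triangle: [KLM] = ½·(7·(-17/2−(-4)) + (-9)·(-4−10) + (-4)·(10−(-17/2))) = ½·(-63/2 + 126 − 74) = 41/4.
[NLM] = ½·((-31/8)·(-17/2−(-4)) + (-9)·(-4−(-27/8)) + (-4)·(-27/8−(-17/2))) = ½·(279/16 + 45/8 − 41/2) = 41/32, so the K-coordinate is (41/32)/(41/4) = 1/8.
[KNM] = ½·(7·(-27/8−(-4)) + (-31/8)·(-4−10) + (-4)·(10−(-27/8))) = ½·(35/8 + 217/4 − 107/2) = 41/16, so the L-coordinate is 1/4.
[KLN] = ½·(7·(-17/2−(-27/8)) + (-9)·(-27/8−10) + (-31/8)·(10−(-17/2))) = ½·(-287/8 + 963/8 − 1147/16) = 205/32, so the M-coordinate is 5/8.
Check: 1/8 + 1/4 + 5/8 = 1.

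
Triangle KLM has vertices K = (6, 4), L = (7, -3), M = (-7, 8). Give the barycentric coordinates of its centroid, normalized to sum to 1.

(1/3, 1/3, 1/3)

The centroid is the average of the vertices, so each weight is 1/3.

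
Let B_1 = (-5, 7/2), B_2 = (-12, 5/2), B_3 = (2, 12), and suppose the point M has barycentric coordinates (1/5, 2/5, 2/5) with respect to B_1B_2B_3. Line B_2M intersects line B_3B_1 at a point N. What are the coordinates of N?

(-1/3, 55/6)

Line B_2M meets B_3B_1 where the B_2-coordinate vanishes; zeroing M's B_2-weight and renormalizing leaves B_3, B_1-weights 2/5 : 1/5 → (2/3, 1/3).
So N = (2/3)·B_3 + (1/3)·B_1 = (-1/3, 55/6).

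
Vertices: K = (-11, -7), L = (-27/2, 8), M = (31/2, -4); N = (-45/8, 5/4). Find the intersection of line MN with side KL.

Barycentric coordinates of N with respect to KLM: (1/4, 1/2, 1/4).
On side KL the M-coordinate is zero; dropping N's M-weight 1/4 and renormalizing the remaining 1/4 : 1/2 gives weights 1/3, 2/3 on K, L.
J = (1/3)·(-11, -7) + (2/3)·(-27/2, 8) = (-38/3, 3).

(-38/3, 3)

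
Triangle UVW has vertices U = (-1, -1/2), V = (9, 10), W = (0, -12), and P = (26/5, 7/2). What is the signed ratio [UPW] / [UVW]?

[UVW] = ½·((-1)·(10−(-12)) + 9·(-12−(-1/2)) + 0·(-1/2−10)) = ½·(-22 − 207/2 + 0) = -251/4.
[UPW] = ½·((-1)·(7/2−(-12)) + (26/5)·(-12−(-1/2)) + 0·(-1/2−(7/2))) = ½·(-31/2 − 299/5 + 0) = -753/20, so the ratio is (-753/20)/(-251/4) = 3/5.

3/5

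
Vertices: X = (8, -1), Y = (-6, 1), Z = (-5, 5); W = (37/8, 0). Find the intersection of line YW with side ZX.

Barycentric coordinates of W with respect to XYZ: (3/4, 1/8, 1/8).
On side ZX the Y-coordinate is zero; dropping W's Y-weight 1/8 and renormalizing the remaining 1/8 : 3/4 gives weights 1/7, 6/7 on Z, X.
V = (1/7)·(-5, 5) + (6/7)·(8, -1) = (43/7, -1/7).

(43/7, -1/7)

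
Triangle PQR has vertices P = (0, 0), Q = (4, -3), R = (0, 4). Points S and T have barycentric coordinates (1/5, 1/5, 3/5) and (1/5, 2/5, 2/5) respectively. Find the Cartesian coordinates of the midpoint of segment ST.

Barycentric coordinates of the midpoint are the average: (1/5, 3/10, 1/2).
Converting: (1/5)·P + (3/10)·Q + (1/2)·R = (6/5, 11/10).

(6/5, 11/10)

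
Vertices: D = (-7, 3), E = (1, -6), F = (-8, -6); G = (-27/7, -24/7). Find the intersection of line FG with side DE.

(-11/5, -12/5)

Barycentric coordinates of G with respect to DEF: (2/7, 3/7, 2/7).
On side DE the F-coordinate is zero; dropping G's F-weight 2/7 and renormalizing the remaining 2/7 : 3/7 gives weights 2/5, 3/5 on D, E.
H = (2/5)·(-7, 3) + (3/5)·(1, -6) = (-11/5, -12/5).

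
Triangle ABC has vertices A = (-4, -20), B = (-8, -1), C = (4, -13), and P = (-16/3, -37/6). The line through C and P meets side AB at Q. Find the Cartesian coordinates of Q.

(-36/5, -24/5)

Barycentric coordinates of P with respect to ABC: (1/6, 2/3, 1/6).
On side AB the C-coordinate is zero; dropping P's C-weight 1/6 and renormalizing the remaining 1/6 : 2/3 gives weights 1/5, 4/5 on A, B.
Q = (1/5)·(-4, -20) + (4/5)·(-8, -1) = (-36/5, -24/5).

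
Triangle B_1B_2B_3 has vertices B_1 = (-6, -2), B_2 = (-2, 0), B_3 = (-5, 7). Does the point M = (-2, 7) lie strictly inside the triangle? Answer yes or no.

Barycentric coordinates of M: (-21/34, 27/34, 14/17).
The three coordinates are negative, positive, positive; a point is interior exactly when all three are positive.

no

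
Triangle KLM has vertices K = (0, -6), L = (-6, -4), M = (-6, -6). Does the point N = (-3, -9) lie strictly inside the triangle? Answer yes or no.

no

Barycentric coordinates of N: (1/2, -3/2, 2).
The three coordinates are positive, negative, positive; a point is interior exactly when all three are positive.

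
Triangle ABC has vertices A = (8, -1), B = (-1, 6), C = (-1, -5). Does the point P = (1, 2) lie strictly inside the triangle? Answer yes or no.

Barycentric coordinates of P: (2/9, 5/9, 2/9).
The three coordinates are positive, positive, positive; a point is interior exactly when all three are positive.

yes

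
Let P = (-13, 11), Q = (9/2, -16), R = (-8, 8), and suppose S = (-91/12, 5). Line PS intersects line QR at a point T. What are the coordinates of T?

Barycentric coordinates of S with respect to PQR: (1/3, 1/6, 1/2).
On side QR the P-coordinate is zero; dropping S's P-weight 1/3 and renormalizing the remaining 1/6 : 1/2 gives weights 1/4, 3/4 on Q, R.
T = (1/4)·(9/2, -16) + (3/4)·(-8, 8) = (-39/8, 2).

(-39/8, 2)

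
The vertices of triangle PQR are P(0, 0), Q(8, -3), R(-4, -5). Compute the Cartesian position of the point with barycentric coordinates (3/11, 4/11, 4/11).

S = (3/11)·P + (4/11)·Q + (4/11)·R.
x-coordinate: (3/11)·0 + (4/11)·8 + (4/11)·(-4) = 16/11.
y-coordinate: (3/11)·0 + (4/11)·(-3) + (4/11)·(-5) = -32/11.

(16/11, -32/11)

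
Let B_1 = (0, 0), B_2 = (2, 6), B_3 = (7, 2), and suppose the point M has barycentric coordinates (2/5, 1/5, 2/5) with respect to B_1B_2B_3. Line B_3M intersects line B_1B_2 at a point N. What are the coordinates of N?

(2/3, 2)

Line B_3M meets B_1B_2 where the B_3-coordinate vanishes; zeroing M's B_3-weight and renormalizing leaves B_1, B_2-weights 2/5 : 1/5 → (2/3, 1/3).
So N = (2/3)·B_1 + (1/3)·B_2 = (2/3, 2).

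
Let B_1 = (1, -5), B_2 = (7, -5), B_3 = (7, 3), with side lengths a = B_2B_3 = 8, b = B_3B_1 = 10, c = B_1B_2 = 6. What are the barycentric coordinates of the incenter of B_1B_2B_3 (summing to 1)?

The incenter has barycentric coordinates proportional to the opposite side lengths: (8 : 10 : 6).
Normalizing by 8+10+6 = 24 gives (1/3, 5/12, 1/4).

(1/3, 5/12, 1/4)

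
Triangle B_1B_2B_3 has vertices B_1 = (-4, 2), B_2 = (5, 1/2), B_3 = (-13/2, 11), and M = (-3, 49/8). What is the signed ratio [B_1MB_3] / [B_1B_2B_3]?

[B_1B_2B_3] = ½·((-4)·(1/2−11) + 5·(11−2) + (-13/2)·(2−(1/2))) = ½·(42 + 45 − 39/4) = 309/8.
[B_1MB_3] = ½·((-4)·(49/8−11) + (-3)·(11−2) + (-13/2)·(2−(49/8))) = ½·(39/2 − 27 + 429/16) = 309/32, so the ratio is (309/32)/(309/8) = 1/4.

1/4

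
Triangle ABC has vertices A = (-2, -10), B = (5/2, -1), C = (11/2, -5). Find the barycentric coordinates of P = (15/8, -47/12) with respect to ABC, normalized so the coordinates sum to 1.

(1/4, 7/12, 1/6)

Signed area of the reference triangle: [ABC] = ½·((-2)·(-1−(-5)) + (5/2)·(-5−(-10)) + (11/2)·(-10−(-1))) = ½·(-8 + 25/2 − 99/2) = -45/2.
[PBC] = ½·((15/8)·(-1−(-5)) + (5/2)·(-5−(-47/12)) + (11/2)·(-47/12−(-1))) = ½·(15/2 − 65/24 − 385/24) = -45/8, so the A-coordinate is (-45/8)/(-45/2) = 1/4.
[APC] = ½·((-2)·(-47/12−(-5)) + (15/8)·(-5−(-10)) + (11/2)·(-10−(-47/12))) = ½·(-13/6 + 75/8 − 803/24) = -105/8, so the B-coordinate is 7/12.
[ABP] = ½·((-2)·(-1−(-47/12)) + (5/2)·(-47/12−(-10)) + (15/8)·(-10−(-1))) = ½·(-35/6 + 365/24 − 135/8) = -15/4, so the C-coordinate is 1/6.
Check: 1/4 + 7/12 + 1/6 = 1.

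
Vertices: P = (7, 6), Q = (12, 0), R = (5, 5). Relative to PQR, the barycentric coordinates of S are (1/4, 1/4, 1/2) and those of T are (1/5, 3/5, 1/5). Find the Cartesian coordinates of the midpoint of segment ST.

Barycentric coordinates of the midpoint are the average: (9/40, 17/40, 7/20).
Converting: (9/40)·P + (17/40)·Q + (7/20)·R = (337/40, 31/10).

(337/40, 31/10)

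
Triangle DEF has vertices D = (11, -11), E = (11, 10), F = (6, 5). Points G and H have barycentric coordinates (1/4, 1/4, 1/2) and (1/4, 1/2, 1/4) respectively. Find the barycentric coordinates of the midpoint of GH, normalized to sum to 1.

(1/4, 3/8, 3/8)

Since both coordinate triples sum to 1, the midpoint's barycentrics are the componentwise average.
(1/4+1/4)/2 = 1/4; similarly 3/8 and 3/8.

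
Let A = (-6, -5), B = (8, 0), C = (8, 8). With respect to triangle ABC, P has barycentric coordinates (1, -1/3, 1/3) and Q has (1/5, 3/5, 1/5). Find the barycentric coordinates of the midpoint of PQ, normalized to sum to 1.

(3/5, 2/15, 4/15)

Since both coordinate triples sum to 1, the midpoint's barycentrics are the componentwise average.
(1+1/5)/2 = 3/5; similarly 2/15 and 4/15.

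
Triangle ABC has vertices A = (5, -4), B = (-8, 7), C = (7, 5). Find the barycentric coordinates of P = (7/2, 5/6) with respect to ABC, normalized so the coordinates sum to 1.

Signed area of the reference triangle: [ABC] = ½·(5·(7−5) + (-8)·(5−(-4)) + 7·(-4−7)) = ½·(10 − 72 − 77) = -139/2.
[PBC] = ½·((7/2)·(7−5) + (-8)·(5−(5/6)) + 7·(5/6−7)) = ½·(7 − 100/3 − 259/6) = -139/4, so the A-coordinate is (-139/4)/(-139/2) = 1/2.
[APC] = ½·(5·(5/6−5) + (7/2)·(5−(-4)) + 7·(-4−(5/6))) = ½·(-125/6 + 63/2 − 203/6) = -139/12, so the B-coordinate is 1/6.
[ABP] = ½·(5·(7−(5/6)) + (-8)·(5/6−(-4)) + (7/2)·(-4−7)) = ½·(185/6 − 116/3 − 77/2) = -139/6, so the C-coordinate is 1/3.
Check: 1/2 + 1/6 + 1/3 = 1.

(1/2, 1/6, 1/3)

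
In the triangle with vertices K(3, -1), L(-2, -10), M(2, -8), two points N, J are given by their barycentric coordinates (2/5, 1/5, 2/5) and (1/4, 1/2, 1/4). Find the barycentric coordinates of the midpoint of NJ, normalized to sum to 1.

Since both coordinate triples sum to 1, the midpoint's barycentrics are the componentwise average.
(2/5+1/4)/2 = 13/40; similarly 7/20 and 13/40.

(13/40, 7/20, 13/40)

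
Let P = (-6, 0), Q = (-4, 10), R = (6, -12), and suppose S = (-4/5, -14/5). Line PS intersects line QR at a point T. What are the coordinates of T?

Barycentric coordinates of S with respect to PQR: (2/5, 1/5, 2/5).
On side QR the P-coordinate is zero; dropping S's P-weight 2/5 and renormalizing the remaining 1/5 : 2/5 gives weights 1/3, 2/3 on Q, R.
T = (1/3)·(-4, 10) + (2/3)·(6, -12) = (8/3, -14/3).

(8/3, -14/3)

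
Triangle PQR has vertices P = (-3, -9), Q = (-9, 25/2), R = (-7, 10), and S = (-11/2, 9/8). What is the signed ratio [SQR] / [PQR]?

[PQR] = ½·((-3)·(25/2−10) + (-9)·(10−(-9)) + (-7)·(-9−(25/2))) = ½·(-15/2 − 171 + 301/2) = -14.
[SQR] = ½·((-11/2)·(25/2−10) + (-9)·(10−(9/8)) + (-7)·(9/8−(25/2))) = ½·(-55/4 − 639/8 + 637/8) = -7, so the ratio is (-7)/(-14) = 1/2.

1/2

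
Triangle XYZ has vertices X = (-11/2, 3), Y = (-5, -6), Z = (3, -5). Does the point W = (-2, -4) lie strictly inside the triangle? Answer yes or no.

Barycentric coordinates of W: (26/145, 63/145, 56/145).
The three coordinates are positive, positive, positive; a point is interior exactly when all three are positive.

yes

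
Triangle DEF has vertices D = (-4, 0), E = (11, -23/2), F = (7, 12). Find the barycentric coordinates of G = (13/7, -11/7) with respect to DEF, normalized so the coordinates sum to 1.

Signed area of the reference triangle: [DEF] = ½·((-4)·(-23/2−12) + 11·(12−0) + 7·(0−(-23/2))) = ½·(94 + 132 + 161/2) = 613/4.
[GEF] = ½·((13/7)·(-23/2−12) + 11·(12−(-11/7)) + 7·(-11/7−(-23/2))) = ½·(-611/14 + 1045/7 + 139/2) = 613/7, so the D-coordinate is (613/7)/(613/4) = 4/7.
[DGF] = ½·((-4)·(-11/7−12) + (13/7)·(12−0) + 7·(0−(-11/7))) = ½·(380/7 + 156/7 + 11) = 613/14, so the E-coordinate is 2/7.
[DEG] = ½·((-4)·(-23/2−(-11/7)) + 11·(-11/7−0) + (13/7)·(0−(-23/2))) = ½·(278/7 − 121/7 + 299/14) = 613/28, so the F-coordinate is 1/7.
Check: 4/7 + 2/7 + 1/7 = 1.

(4/7, 2/7, 1/7)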